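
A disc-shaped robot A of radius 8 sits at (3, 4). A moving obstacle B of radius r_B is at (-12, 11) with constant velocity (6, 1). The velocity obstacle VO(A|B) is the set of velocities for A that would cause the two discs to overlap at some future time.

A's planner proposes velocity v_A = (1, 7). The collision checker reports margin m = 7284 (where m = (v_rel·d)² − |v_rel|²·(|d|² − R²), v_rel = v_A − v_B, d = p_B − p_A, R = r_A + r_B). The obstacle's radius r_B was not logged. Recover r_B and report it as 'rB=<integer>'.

m = 7284
d = (-15, 7);  v_rel = (-5, 6),  |v_rel|² = 61
v_rel×d = (-5)·(7) − (6)·(-15) = 55
since m = R²·61 − 55²:  R² = (3025 + 7284) / 61 = 169
R = √169 = 13  ⇒  r_B = 13 − 8 = 5

rB=5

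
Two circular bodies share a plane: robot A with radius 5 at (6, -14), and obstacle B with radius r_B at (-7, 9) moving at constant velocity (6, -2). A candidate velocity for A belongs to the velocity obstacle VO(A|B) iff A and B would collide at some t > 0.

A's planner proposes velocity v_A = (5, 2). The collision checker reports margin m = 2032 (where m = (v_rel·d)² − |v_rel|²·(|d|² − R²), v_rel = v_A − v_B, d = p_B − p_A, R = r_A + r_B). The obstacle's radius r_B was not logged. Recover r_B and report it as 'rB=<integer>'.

m = 2032
d = (-13, 23);  v_rel = (-1, 4),  |v_rel|² = 17
v_rel×d = (-1)·(23) − (4)·(-13) = 29
since m = R²·17 − 29²:  R² = (841 + 2032) / 17 = 169
R = √169 = 13  ⇒  r_B = 13 − 5 = 8

rB=8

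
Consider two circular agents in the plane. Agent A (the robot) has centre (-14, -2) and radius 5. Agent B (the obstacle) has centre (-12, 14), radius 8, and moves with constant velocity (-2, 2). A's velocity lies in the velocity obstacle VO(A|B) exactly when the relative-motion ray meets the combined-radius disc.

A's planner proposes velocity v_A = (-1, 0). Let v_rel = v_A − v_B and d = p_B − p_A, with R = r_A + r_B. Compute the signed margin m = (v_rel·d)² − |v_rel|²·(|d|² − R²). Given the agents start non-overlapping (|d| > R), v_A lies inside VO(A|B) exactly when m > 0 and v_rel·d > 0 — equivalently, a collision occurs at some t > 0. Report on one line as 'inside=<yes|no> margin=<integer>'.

d = (2, 16),  |d|² = 260;  R = 5+8 = 13,  c = 260−13² = 91
v_rel = (1, -2),  |v_rel|² = 5;  v_rel·d = (1)·(2) + (-2)·(16) = -30
5·t² + 60·t + 91 = 0  ⇒  m = (-30)² − 5·91 = 445
m = 445 > 0,  v_rel·d = -30 < 0  ⇒  outside

inside=no margin=445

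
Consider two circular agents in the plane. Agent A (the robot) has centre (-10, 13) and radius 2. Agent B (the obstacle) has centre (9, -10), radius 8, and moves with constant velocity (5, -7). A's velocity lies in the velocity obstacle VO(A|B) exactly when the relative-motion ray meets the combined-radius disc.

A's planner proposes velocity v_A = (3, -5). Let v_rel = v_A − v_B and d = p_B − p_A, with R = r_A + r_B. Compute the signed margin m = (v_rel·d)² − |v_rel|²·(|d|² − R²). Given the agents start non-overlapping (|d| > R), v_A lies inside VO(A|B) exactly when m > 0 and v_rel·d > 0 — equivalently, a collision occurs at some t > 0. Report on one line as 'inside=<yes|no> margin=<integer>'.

d = (19, -23),  |d|² = 890;  R = 2+8 = 10,  c = 890−10² = 790
v_rel = (-2, 2),  |v_rel|² = 8;  v_rel·d = (-2)·(19) + (2)·(-23) = -84
8·t² + 168·t + 790 = 0  ⇒  m = (-84)² − 8·790 = 736
m = 736 > 0,  v_rel·d = -84 < 0  ⇒  outside

inside=no margin=736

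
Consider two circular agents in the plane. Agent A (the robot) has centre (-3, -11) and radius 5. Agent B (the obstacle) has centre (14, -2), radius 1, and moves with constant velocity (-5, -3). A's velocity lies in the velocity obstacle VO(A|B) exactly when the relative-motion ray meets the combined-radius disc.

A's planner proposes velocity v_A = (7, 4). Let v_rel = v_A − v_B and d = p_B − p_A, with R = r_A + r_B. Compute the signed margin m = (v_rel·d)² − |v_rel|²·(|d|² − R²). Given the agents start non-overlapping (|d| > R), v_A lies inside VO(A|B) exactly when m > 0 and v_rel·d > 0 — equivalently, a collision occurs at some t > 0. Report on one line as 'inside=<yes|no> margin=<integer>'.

d = (17, 9),  |d|² = 370;  R = 5+1 = 6,  c = 370−6² = 334
v_rel = (12, 7),  |v_rel|² = 193;  v_rel·d = (12)·(17) + (7)·(9) = 267
193·t² − 534·t + 334 = 0  ⇒  m = 267² − 193·334 = 6827
m = 6827 > 0,  v_rel·d = 267 > 0  ⇒  inside

inside=yes margin=6827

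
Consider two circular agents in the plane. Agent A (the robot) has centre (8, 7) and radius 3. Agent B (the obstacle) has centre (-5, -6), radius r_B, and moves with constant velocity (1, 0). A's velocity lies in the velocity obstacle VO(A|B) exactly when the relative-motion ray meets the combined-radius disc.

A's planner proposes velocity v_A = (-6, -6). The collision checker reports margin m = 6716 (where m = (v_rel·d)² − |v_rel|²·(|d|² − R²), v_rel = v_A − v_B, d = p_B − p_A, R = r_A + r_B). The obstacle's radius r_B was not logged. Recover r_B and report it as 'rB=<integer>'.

m = 6716
d = (-13, -13);  v_rel = (-7, -6),  |v_rel|² = 85
v_rel×d = (-7)·(-13) − (-6)·(-13) = 13
since m = R²·85 − 13²:  R² = (169 + 6716) / 85 = 81
R = √81 = 9  ⇒  r_B = 9 − 3 = 6

rB=6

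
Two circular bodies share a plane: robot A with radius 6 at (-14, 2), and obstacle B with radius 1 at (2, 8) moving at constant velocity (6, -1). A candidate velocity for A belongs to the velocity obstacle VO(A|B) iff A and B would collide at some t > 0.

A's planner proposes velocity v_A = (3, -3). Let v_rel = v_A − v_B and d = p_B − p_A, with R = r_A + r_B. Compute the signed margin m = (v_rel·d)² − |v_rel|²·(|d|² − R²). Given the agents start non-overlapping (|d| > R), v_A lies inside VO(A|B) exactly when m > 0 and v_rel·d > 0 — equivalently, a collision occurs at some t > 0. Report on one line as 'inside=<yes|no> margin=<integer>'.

d = (16, 6),  |d|² = 292;  R = 6+1 = 7,  c = 292−7² = 243
v_rel = (-3, -2),  |v_rel|² = 13;  v_rel·d = (-3)·(16) + (-2)·(6) = -60
13·t² + 120·t + 243 = 0  ⇒  m = (-60)² − 13·243 = 441
m = 441 > 0,  v_rel·d = -60 < 0  ⇒  outside

inside=no margin=441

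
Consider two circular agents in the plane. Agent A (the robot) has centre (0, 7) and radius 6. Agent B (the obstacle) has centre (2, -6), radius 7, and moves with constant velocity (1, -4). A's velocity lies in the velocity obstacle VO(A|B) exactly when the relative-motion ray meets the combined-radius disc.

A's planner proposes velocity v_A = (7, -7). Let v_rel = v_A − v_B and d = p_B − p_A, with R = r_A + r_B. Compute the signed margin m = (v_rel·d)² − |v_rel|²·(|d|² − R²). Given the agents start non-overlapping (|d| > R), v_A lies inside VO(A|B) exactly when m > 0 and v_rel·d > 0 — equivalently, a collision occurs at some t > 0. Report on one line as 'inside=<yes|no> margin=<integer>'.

d = (2, -13),  |d|² = 173;  R = 6+7 = 13,  c = 173−13² = 4
v_rel = (6, -3),  |v_rel|² = 45;  v_rel·d = (6)·(2) + (-3)·(-13) = 51
45·t² − 102·t + 4 = 0  ⇒  m = 51² − 45·4 = 2421
m = 2421 > 0,  v_rel·d = 51 > 0  ⇒  inside

inside=yes margin=2421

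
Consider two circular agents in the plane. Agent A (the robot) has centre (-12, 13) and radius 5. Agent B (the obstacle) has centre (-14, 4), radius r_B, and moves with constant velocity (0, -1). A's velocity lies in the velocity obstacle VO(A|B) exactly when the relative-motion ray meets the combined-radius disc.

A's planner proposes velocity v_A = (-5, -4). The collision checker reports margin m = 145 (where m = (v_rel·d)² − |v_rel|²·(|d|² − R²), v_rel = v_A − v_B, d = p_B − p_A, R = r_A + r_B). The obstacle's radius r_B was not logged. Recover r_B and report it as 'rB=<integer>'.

m = 145
d = (-2, -9);  v_rel = (-5, -3),  |v_rel|² = 34
v_rel×d = (-5)·(-9) − (-3)·(-2) = 39
since m = R²·34 − 39²:  R² = (1521 + 145) / 34 = 49
R = √49 = 7  ⇒  r_B = 7 − 5 = 2

rB=2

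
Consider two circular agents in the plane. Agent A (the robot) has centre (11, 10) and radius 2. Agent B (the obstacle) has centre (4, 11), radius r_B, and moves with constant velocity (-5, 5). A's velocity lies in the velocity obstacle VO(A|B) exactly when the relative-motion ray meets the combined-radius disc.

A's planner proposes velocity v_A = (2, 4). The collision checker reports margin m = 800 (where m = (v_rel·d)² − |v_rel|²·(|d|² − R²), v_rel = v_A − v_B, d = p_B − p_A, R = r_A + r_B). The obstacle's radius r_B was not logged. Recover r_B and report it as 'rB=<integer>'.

m = 800
d = (-7, 1);  v_rel = (7, -1),  |v_rel|² = 50
v_rel×d = (7)·(1) − (-1)·(-7) = 0
since m = R²·50 − 0²:  R² = (0 + 800) / 50 = 16
R = √16 = 4  ⇒  r_B = 4 − 2 = 2

rB=2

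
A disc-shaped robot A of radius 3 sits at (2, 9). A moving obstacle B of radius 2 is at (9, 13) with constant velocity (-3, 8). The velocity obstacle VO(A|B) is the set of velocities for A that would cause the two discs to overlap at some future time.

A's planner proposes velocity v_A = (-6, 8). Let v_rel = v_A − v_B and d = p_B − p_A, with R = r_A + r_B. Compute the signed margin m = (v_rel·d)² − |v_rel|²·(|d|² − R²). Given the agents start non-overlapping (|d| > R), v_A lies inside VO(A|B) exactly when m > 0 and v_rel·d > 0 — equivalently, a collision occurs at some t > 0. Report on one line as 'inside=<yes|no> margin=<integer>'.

d = (7, 4),  |d|² = 65;  R = 3+2 = 5,  c = 65−5² = 40
v_rel = (-3, 0),  |v_rel|² = 9;  v_rel·d = (-3)·(7) + (0)·(4) = -21
9·t² + 42·t + 40 = 0  ⇒  m = (-21)² − 9·40 = 81
m = 81 > 0,  v_rel·d = -21 < 0  ⇒  outside

inside=no margin=81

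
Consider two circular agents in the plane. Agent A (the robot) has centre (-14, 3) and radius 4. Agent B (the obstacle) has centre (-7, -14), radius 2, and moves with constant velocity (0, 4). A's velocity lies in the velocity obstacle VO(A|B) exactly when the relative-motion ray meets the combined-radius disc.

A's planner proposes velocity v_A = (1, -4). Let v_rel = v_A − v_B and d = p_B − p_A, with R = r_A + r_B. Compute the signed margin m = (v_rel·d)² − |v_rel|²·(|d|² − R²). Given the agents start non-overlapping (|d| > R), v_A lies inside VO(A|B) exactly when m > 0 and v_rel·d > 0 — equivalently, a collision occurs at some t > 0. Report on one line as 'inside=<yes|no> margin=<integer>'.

d = (7, -17),  |d|² = 338;  R = 4+2 = 6,  c = 338−6² = 302
v_rel = (1, -8),  |v_rel|² = 65;  v_rel·d = (1)·(7) + (-8)·(-17) = 143
65·t² − 286·t + 302 = 0  ⇒  m = 143² − 65·302 = 819
m = 819 > 0,  v_rel·d = 143 > 0  ⇒  inside

inside=yes margin=819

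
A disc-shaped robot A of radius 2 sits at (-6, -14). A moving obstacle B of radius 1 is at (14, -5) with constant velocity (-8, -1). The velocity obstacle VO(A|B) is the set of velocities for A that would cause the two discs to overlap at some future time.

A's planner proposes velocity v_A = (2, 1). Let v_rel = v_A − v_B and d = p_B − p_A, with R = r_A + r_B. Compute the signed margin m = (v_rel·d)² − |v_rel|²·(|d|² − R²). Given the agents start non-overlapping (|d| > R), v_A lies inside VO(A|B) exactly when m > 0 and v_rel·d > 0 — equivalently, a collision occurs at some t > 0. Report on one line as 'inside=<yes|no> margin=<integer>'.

d = (20, 9),  |d|² = 481;  R = 2+1 = 3,  c = 481−3² = 472
v_rel = (10, 2),  |v_rel|² = 104;  v_rel·d = (10)·(20) + (2)·(9) = 218
104·t² − 436·t + 472 = 0  ⇒  m = 218² − 104·472 = -1564
m = -1564 < 0,  v_rel·d = 218 > 0  ⇒  outside

inside=no margin=-1564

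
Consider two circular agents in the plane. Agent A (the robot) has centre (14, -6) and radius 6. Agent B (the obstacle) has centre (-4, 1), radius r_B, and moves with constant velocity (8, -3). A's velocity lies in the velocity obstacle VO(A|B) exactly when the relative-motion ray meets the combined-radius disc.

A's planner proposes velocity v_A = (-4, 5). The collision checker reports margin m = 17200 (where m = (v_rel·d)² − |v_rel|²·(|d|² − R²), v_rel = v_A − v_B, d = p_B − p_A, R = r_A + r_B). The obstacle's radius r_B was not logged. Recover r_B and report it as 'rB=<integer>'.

m = 17200
d = (-18, 7);  v_rel = (-12, 8),  |v_rel|² = 208
v_rel×d = (-12)·(7) − (8)·(-18) = 60
since m = R²·208 − 60²:  R² = (3600 + 17200) / 208 = 100
R = √100 = 10  ⇒  r_B = 10 − 6 = 4

rB=4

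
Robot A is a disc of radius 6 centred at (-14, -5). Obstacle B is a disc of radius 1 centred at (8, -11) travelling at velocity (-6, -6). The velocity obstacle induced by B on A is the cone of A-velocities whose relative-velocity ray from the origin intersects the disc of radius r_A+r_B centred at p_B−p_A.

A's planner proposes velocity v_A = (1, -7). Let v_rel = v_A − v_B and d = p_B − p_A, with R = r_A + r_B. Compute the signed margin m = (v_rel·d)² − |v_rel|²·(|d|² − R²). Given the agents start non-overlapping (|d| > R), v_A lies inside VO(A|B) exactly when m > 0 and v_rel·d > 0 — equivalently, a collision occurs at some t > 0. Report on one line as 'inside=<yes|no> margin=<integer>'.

d = (22, -6),  |d|² = 520;  R = 6+1 = 7,  c = 520−7² = 471
v_rel = (7, -1),  |v_rel|² = 50;  v_rel·d = (7)·(22) + (-1)·(-6) = 160
50·t² − 320·t + 471 = 0  ⇒  m = 160² − 50·471 = 2050
m = 2050 > 0,  v_rel·d = 160 > 0  ⇒  inside

inside=yes margin=2050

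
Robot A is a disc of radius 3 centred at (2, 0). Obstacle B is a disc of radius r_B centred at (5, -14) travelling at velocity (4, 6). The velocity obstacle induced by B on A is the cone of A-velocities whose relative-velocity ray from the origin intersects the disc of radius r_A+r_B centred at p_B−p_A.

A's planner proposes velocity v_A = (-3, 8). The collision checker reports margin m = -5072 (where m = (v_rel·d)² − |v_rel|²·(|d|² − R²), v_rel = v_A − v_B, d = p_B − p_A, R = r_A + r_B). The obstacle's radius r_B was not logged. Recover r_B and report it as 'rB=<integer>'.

m = -5072
d = (3, -14);  v_rel = (-7, 2),  |v_rel|² = 53
v_rel×d = (-7)·(-14) − (2)·(3) = 92
since m = R²·53 − 92²:  R² = (8464 + -5072) / 53 = 64
R = √64 = 8  ⇒  r_B = 8 − 3 = 5

rB=5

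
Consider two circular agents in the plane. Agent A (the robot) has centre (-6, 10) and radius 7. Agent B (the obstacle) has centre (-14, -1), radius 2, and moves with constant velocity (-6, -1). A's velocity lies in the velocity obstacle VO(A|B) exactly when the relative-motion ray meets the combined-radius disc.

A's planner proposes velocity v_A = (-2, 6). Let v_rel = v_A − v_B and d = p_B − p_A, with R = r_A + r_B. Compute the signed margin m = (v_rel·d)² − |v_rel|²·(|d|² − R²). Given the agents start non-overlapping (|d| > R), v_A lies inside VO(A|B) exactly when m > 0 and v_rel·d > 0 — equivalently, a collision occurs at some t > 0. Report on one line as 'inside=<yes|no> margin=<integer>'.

d = (-8, -11),  |d|² = 185;  R = 7+2 = 9,  c = 185−9² = 104
v_rel = (4, 7),  |v_rel|² = 65;  v_rel·d = (4)·(-8) + (7)·(-11) = -109
65·t² + 218·t + 104 = 0  ⇒  m = (-109)² − 65·104 = 5121
m = 5121 > 0,  v_rel·d = -109 < 0  ⇒  outside

inside=no margin=5121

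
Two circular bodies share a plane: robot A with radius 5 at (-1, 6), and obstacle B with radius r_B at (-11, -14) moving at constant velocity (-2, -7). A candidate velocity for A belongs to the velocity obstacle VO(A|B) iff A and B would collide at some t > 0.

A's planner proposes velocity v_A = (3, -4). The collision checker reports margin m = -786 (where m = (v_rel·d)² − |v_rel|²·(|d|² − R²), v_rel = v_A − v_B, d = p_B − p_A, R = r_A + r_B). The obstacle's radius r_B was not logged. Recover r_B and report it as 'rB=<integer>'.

m = -786
d = (-10, -20);  v_rel = (5, 3),  |v_rel|² = 34
v_rel×d = (5)·(-20) − (3)·(-10) = -70
since m = R²·34 − (-70)²:  R² = (4900 + -786) / 34 = 121
R = √121 = 11  ⇒  r_B = 11 − 5 = 6

rB=6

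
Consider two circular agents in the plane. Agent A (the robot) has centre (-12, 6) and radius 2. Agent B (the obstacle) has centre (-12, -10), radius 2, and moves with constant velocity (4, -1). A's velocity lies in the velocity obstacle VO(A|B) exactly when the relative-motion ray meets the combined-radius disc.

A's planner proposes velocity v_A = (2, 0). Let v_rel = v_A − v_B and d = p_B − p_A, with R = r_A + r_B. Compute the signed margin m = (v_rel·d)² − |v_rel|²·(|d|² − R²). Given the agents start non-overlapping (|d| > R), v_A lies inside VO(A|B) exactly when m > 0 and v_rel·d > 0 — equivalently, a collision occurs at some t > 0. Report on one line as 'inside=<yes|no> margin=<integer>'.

d = (0, -16),  |d|² = 256;  R = 2+2 = 4,  c = 256−4² = 240
v_rel = (-2, 1),  |v_rel|² = 5;  v_rel·d = (-2)·(0) + (1)·(-16) = -16
5·t² + 32·t + 240 = 0  ⇒  m = (-16)² − 5·240 = -944
m = -944 < 0,  v_rel·d = -16 < 0  ⇒  outside

inside=no margin=-944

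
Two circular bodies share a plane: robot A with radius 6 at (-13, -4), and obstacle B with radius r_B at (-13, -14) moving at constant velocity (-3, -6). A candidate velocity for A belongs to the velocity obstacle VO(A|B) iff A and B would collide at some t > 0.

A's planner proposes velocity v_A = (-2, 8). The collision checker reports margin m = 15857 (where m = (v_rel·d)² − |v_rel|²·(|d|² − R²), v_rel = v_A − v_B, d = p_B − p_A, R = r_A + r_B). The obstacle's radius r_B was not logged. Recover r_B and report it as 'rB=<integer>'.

m = 15857
d = (0, -10);  v_rel = (1, 14),  |v_rel|² = 197
v_rel×d = (1)·(-10) − (14)·(0) = -10
since m = R²·197 − (-10)²:  R² = (100 + 15857) / 197 = 81
R = √81 = 9  ⇒  r_B = 9 − 6 = 3

rB=3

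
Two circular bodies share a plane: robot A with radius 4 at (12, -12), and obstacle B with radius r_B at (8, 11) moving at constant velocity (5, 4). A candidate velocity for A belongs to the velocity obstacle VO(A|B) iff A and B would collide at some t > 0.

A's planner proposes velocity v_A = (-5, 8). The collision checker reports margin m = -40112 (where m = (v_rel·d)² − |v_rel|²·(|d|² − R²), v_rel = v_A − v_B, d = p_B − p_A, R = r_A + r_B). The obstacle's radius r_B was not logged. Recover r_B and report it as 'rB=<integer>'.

m = -40112
d = (-4, 23);  v_rel = (-10, 4),  |v_rel|² = 116
v_rel×d = (-10)·(23) − (4)·(-4) = -214
since m = R²·116 − (-214)²:  R² = (45796 + -40112) / 116 = 49
R = √49 = 7  ⇒  r_B = 7 − 4 = 3

rB=3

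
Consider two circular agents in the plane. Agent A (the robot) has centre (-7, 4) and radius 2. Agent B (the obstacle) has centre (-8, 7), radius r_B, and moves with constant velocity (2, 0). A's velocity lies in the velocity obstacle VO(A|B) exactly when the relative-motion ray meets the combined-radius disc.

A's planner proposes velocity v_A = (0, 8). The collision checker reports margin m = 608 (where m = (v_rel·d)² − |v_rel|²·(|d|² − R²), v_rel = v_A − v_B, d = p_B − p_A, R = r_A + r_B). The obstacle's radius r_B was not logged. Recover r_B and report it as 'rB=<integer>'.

m = 608
d = (-1, 3);  v_rel = (-2, 8),  |v_rel|² = 68
v_rel×d = (-2)·(3) − (8)·(-1) = 2
since m = R²·68 − 2²:  R² = (4 + 608) / 68 = 9
R = √9 = 3  ⇒  r_B = 3 − 2 = 1

rB=1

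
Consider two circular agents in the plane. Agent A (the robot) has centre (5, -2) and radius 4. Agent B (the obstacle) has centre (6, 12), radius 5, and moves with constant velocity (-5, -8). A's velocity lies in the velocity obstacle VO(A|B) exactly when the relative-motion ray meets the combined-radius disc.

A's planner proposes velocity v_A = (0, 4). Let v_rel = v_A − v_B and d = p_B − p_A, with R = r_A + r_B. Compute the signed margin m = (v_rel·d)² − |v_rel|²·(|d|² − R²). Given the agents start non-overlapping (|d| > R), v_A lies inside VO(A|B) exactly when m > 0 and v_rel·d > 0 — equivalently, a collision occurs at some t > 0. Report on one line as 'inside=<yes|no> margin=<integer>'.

d = (1, 14),  |d|² = 197;  R = 4+5 = 9,  c = 197−9² = 116
v_rel = (5, 12),  |v_rel|² = 169;  v_rel·d = (5)·(1) + (12)·(14) = 173
169·t² − 346·t + 116 = 0  ⇒  m = 173² − 169·116 = 10325
m = 10325 > 0,  v_rel·d = 173 > 0  ⇒  inside

inside=yes margin=10325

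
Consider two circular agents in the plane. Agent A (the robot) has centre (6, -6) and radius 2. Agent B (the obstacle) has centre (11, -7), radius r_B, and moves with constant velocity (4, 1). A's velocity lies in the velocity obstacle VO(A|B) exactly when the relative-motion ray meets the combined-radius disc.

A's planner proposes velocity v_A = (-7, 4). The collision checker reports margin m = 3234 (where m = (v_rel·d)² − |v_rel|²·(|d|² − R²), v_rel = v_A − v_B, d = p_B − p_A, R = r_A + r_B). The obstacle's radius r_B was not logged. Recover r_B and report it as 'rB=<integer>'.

m = 3234
d = (5, -1);  v_rel = (-11, 3),  |v_rel|² = 130
v_rel×d = (-11)·(-1) − (3)·(5) = -4
since m = R²·130 − (-4)²:  R² = (16 + 3234) / 130 = 25
R = √25 = 5  ⇒  r_B = 5 − 2 = 3

rB=3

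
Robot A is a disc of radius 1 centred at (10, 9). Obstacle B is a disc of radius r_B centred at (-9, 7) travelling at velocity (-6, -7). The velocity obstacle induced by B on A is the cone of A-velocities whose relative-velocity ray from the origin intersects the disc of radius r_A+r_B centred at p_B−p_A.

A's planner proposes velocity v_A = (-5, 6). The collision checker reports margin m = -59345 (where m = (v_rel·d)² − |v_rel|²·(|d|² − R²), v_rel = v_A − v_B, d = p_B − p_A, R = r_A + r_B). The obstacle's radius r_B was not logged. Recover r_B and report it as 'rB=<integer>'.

m = -59345
d = (-19, -2);  v_rel = (1, 13),  |v_rel|² = 170
v_rel×d = (1)·(-2) − (13)·(-19) = 245
since m = R²·170 − 245²:  R² = (60025 + -59345) / 170 = 4
R = √4 = 2  ⇒  r_B = 2 − 1 = 1

rB=1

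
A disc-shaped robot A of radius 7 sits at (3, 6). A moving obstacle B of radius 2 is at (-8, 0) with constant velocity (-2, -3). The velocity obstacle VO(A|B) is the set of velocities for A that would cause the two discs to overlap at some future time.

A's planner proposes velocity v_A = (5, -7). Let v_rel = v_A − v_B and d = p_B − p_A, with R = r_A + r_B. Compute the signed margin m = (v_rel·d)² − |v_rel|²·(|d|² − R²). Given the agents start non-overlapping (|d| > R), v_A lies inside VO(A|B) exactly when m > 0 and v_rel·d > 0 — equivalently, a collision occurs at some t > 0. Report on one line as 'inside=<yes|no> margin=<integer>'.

d = (-11, -6),  |d|² = 157;  R = 7+2 = 9,  c = 157−9² = 76
v_rel = (7, -4),  |v_rel|² = 65;  v_rel·d = (7)·(-11) + (-4)·(-6) = -53
65·t² + 106·t + 76 = 0  ⇒  m = (-53)² − 65·76 = -2131
m = -2131 < 0,  v_rel·d = -53 < 0  ⇒  outside

inside=no margin=-2131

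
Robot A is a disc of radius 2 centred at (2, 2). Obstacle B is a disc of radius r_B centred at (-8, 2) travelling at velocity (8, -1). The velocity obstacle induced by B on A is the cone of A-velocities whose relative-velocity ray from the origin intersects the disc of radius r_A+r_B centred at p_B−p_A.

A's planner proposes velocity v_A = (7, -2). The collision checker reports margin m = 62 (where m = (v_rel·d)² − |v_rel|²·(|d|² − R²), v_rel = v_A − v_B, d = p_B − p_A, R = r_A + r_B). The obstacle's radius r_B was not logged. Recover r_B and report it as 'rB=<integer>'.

m = 62
d = (-10, 0);  v_rel = (-1, -1),  |v_rel|² = 2
v_rel×d = (-1)·(0) − (-1)·(-10) = -10
since m = R²·2 − (-10)²:  R² = (100 + 62) / 2 = 81
R = √81 = 9  ⇒  r_B = 9 − 2 = 7

rB=7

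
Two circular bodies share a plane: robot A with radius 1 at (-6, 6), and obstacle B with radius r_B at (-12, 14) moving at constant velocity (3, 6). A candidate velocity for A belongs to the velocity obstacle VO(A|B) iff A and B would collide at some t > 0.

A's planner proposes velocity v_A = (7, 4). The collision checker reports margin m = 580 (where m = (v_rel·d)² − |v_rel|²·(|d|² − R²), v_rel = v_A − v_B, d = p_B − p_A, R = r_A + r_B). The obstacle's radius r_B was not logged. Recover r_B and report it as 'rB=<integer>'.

m = 580
d = (-6, 8);  v_rel = (4, -2),  |v_rel|² = 20
v_rel×d = (4)·(8) − (-2)·(-6) = 20
since m = R²·20 − 20²:  R² = (400 + 580) / 20 = 49
R = √49 = 7  ⇒  r_B = 7 − 1 = 6

rB=6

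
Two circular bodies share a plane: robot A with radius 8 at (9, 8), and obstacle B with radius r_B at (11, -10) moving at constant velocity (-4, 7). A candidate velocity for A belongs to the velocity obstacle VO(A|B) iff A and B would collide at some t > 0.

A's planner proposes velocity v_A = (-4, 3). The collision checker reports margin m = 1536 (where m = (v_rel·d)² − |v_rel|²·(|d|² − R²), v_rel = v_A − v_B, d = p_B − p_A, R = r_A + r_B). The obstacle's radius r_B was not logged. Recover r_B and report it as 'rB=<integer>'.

m = 1536
d = (2, -18);  v_rel = (0, -4),  |v_rel|² = 16
v_rel×d = (0)·(-18) − (-4)·(2) = 8
since m = R²·16 − 8²:  R² = (64 + 1536) / 16 = 100
R = √100 = 10  ⇒  r_B = 10 − 8 = 2

rB=2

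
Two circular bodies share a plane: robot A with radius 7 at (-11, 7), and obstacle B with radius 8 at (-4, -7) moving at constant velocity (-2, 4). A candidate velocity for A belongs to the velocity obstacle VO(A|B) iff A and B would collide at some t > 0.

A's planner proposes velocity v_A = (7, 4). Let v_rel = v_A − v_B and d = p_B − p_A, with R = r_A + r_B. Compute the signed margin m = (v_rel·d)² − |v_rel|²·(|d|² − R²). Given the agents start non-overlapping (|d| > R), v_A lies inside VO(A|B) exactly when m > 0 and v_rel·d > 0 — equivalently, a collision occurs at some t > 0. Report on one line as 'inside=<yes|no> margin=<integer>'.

d = (7, -14),  |d|² = 245;  R = 7+8 = 15,  c = 245−15² = 20
v_rel = (9, 0),  |v_rel|² = 81;  v_rel·d = (9)·(7) + (0)·(-14) = 63
81·t² − 126·t + 20 = 0  ⇒  m = 63² − 81·20 = 2349
m = 2349 > 0,  v_rel·d = 63 > 0  ⇒  inside

inside=yes margin=2349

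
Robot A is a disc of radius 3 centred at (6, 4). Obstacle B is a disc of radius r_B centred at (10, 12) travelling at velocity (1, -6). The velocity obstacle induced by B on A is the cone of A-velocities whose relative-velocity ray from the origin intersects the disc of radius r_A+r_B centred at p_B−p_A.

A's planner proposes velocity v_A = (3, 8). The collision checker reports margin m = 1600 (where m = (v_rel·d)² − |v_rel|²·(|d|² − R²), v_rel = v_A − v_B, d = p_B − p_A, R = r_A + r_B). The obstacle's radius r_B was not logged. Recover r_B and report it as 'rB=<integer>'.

m = 1600
d = (4, 8);  v_rel = (2, 14),  |v_rel|² = 200
v_rel×d = (2)·(8) − (14)·(4) = -40
since m = R²·200 − (-40)²:  R² = (1600 + 1600) / 200 = 16
R = √16 = 4  ⇒  r_B = 4 − 3 = 1

rB=1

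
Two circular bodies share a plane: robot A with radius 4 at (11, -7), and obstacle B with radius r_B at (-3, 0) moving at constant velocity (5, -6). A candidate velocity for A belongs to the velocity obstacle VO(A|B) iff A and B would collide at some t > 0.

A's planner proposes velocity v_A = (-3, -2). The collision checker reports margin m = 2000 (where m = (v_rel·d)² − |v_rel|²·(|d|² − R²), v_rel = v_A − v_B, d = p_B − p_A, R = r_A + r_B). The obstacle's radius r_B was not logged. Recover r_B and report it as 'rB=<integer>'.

m = 2000
d = (-14, 7);  v_rel = (-8, 4),  |v_rel|² = 80
v_rel×d = (-8)·(7) − (4)·(-14) = 0
since m = R²·80 − 0²:  R² = (0 + 2000) / 80 = 25
R = √25 = 5  ⇒  r_B = 5 − 4 = 1

rB=1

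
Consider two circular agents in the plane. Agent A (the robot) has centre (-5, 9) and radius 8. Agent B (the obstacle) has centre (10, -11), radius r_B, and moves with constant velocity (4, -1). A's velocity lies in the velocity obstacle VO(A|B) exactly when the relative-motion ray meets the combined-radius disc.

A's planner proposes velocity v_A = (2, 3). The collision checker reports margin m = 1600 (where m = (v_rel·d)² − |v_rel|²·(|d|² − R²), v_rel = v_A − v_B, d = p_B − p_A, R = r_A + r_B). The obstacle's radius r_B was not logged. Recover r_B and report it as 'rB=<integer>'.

m = 1600
d = (15, -20);  v_rel = (-2, 4),  |v_rel|² = 20
v_rel×d = (-2)·(-20) − (4)·(15) = -20
since m = R²·20 − (-20)²:  R² = (400 + 1600) / 20 = 100
R = √100 = 10  ⇒  r_B = 10 − 8 = 2

rB=2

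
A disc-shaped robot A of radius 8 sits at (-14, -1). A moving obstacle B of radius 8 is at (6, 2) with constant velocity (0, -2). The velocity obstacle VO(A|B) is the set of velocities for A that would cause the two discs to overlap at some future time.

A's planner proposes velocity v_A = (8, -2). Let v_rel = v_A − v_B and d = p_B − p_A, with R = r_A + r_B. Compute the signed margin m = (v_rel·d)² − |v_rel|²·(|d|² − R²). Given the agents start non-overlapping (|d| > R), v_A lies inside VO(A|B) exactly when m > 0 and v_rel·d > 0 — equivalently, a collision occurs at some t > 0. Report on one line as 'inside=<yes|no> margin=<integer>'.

d = (20, 3),  |d|² = 409;  R = 8+8 = 16,  c = 409−16² = 153
v_rel = (8, 0),  |v_rel|² = 64;  v_rel·d = (8)·(20) + (0)·(3) = 160
64·t² − 320·t + 153 = 0  ⇒  m = 160² − 64·153 = 15808
m = 15808 > 0,  v_rel·d = 160 > 0  ⇒  inside

inside=yes margin=15808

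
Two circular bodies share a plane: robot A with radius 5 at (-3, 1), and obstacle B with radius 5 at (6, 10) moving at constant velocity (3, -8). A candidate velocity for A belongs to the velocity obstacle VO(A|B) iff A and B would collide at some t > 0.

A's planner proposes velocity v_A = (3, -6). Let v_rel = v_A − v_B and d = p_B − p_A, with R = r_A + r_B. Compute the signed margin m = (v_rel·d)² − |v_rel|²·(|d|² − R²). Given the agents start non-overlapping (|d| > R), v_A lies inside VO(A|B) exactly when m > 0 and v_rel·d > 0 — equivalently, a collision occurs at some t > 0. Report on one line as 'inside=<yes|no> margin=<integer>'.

d = (9, 9),  |d|² = 162;  R = 5+5 = 10,  c = 162−10² = 62
v_rel = (0, 2),  |v_rel|² = 4;  v_rel·d = (0)·(9) + (2)·(9) = 18
4·t² − 36·t + 62 = 0  ⇒  m = 18² − 4·62 = 76
m = 76 > 0,  v_rel·d = 18 > 0  ⇒  inside

inside=yes margin=76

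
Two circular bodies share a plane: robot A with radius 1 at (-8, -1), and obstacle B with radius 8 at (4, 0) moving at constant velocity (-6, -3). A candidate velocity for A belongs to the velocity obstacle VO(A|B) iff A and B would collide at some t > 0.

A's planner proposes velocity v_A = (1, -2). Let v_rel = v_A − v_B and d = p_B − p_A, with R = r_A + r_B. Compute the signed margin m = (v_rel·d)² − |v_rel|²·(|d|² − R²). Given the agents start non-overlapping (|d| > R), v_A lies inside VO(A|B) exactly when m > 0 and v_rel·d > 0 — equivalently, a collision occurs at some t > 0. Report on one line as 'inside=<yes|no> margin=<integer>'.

d = (12, 1),  |d|² = 145;  R = 1+8 = 9,  c = 145−9² = 64
v_rel = (7, 1),  |v_rel|² = 50;  v_rel·d = (7)·(12) + (1)·(1) = 85
50·t² − 170·t + 64 = 0  ⇒  m = 85² − 50·64 = 4025
m = 4025 > 0,  v_rel·d = 85 > 0  ⇒  inside

inside=yes margin=4025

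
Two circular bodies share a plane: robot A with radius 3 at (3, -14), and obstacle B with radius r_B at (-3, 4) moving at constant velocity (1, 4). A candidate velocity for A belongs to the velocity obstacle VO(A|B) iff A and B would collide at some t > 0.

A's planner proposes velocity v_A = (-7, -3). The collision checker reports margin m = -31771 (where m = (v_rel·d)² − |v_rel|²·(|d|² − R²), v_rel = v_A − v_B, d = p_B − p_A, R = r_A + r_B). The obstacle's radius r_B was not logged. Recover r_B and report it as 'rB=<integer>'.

m = -31771
d = (-6, 18);  v_rel = (-8, -7),  |v_rel|² = 113
v_rel×d = (-8)·(18) − (-7)·(-6) = -186
since m = R²·113 − (-186)²:  R² = (34596 + -31771) / 113 = 25
R = √25 = 5  ⇒  r_B = 5 − 3 = 2

rB=2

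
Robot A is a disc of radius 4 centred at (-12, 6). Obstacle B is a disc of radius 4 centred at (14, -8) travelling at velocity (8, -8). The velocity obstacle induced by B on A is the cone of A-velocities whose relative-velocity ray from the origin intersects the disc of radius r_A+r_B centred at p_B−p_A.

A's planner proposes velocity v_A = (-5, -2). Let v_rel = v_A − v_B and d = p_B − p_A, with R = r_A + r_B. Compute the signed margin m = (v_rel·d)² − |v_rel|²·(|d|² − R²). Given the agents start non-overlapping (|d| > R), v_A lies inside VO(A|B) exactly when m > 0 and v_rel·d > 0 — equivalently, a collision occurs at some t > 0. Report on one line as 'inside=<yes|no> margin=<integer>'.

d = (26, -14),  |d|² = 872;  R = 4+4 = 8,  c = 872−8² = 808
v_rel = (-13, 6),  |v_rel|² = 205;  v_rel·d = (-13)·(26) + (6)·(-14) = -422
205·t² + 844·t + 808 = 0  ⇒  m = (-422)² − 205·808 = 12444
m = 12444 > 0,  v_rel·d = -422 < 0  ⇒  outside

inside=no margin=12444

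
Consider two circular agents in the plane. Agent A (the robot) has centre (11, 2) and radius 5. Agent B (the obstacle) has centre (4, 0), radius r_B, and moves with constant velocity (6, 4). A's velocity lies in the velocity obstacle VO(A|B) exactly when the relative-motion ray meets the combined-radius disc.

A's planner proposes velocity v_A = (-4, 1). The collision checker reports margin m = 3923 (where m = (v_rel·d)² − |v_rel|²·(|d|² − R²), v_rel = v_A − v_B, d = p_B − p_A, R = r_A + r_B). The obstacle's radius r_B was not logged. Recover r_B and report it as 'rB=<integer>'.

m = 3923
d = (-7, -2);  v_rel = (-10, -3),  |v_rel|² = 109
v_rel×d = (-10)·(-2) − (-3)·(-7) = -1
since m = R²·109 − (-1)²:  R² = (1 + 3923) / 109 = 36
R = √36 = 6  ⇒  r_B = 6 − 5 = 1

rB=1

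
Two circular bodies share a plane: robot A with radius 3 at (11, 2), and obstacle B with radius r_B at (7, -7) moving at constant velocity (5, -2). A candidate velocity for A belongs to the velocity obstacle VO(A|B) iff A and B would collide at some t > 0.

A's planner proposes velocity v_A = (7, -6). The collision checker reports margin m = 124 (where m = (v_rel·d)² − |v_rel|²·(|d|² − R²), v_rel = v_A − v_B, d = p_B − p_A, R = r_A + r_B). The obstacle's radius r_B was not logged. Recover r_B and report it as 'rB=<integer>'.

m = 124
d = (-4, -9);  v_rel = (2, -4),  |v_rel|² = 20
v_rel×d = (2)·(-9) − (-4)·(-4) = -34
since m = R²·20 − (-34)²:  R² = (1156 + 124) / 20 = 64
R = √64 = 8  ⇒  r_B = 8 − 3 = 5

rB=5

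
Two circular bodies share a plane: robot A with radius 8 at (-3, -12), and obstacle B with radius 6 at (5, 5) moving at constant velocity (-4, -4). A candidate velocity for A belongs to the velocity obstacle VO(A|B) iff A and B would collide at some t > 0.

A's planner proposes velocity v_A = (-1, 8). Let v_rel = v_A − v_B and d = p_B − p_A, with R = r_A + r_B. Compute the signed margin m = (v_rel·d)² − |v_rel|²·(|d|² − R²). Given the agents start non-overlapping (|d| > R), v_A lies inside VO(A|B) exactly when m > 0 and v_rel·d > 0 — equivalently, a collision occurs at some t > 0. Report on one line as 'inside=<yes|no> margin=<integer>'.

d = (8, 17),  |d|² = 353;  R = 8+6 = 14,  c = 353−14² = 157
v_rel = (3, 12),  |v_rel|² = 153;  v_rel·d = (3)·(8) + (12)·(17) = 228
153·t² − 456·t + 157 = 0  ⇒  m = 228² − 153·157 = 27963
m = 27963 > 0,  v_rel·d = 228 > 0  ⇒  inside

inside=yes margin=27963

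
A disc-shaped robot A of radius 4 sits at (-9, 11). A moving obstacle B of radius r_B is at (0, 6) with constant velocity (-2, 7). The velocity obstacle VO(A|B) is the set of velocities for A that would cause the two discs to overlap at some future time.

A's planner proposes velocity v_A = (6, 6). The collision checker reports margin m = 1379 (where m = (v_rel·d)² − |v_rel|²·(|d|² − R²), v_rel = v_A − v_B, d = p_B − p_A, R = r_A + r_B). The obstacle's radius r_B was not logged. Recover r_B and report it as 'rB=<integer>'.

m = 1379
d = (9, -5);  v_rel = (8, -1),  |v_rel|² = 65
v_rel×d = (8)·(-5) − (-1)·(9) = -31
since m = R²·65 − (-31)²:  R² = (961 + 1379) / 65 = 36
R = √36 = 6  ⇒  r_B = 6 − 4 = 2

rB=2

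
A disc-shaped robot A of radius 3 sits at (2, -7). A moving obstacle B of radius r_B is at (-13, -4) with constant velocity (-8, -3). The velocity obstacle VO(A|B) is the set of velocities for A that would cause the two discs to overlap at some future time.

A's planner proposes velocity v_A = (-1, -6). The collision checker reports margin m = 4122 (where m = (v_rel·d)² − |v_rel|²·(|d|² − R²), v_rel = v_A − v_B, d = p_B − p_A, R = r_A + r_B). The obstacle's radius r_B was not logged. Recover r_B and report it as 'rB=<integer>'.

m = 4122
d = (-15, 3);  v_rel = (7, -3),  |v_rel|² = 58
v_rel×d = (7)·(3) − (-3)·(-15) = -24
since m = R²·58 − (-24)²:  R² = (576 + 4122) / 58 = 81
R = √81 = 9  ⇒  r_B = 9 − 3 = 6

rB=6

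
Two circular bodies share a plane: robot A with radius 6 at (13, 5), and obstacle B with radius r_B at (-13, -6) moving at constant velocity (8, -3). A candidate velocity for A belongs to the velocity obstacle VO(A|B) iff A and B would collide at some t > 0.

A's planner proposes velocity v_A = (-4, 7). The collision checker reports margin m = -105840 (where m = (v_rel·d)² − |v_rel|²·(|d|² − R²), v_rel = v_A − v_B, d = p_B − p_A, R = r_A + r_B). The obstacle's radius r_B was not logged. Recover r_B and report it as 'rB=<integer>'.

m = -105840
d = (-26, -11);  v_rel = (-12, 10),  |v_rel|² = 244
v_rel×d = (-12)·(-11) − (10)·(-26) = 392
since m = R²·244 − 392²:  R² = (153664 + -105840) / 244 = 196
R = √196 = 14  ⇒  r_B = 14 − 6 = 8

rB=8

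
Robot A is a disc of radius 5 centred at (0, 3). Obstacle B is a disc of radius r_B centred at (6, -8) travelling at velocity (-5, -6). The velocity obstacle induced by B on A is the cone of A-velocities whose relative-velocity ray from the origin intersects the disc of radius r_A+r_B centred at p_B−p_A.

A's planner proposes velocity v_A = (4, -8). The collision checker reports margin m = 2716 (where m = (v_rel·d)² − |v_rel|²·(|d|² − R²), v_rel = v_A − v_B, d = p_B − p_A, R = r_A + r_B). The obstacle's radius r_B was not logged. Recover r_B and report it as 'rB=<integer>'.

m = 2716
d = (6, -11);  v_rel = (9, -2),  |v_rel|² = 85
v_rel×d = (9)·(-11) − (-2)·(6) = -87
since m = R²·85 − (-87)²:  R² = (7569 + 2716) / 85 = 121
R = √121 = 11  ⇒  r_B = 11 − 5 = 6

rB=6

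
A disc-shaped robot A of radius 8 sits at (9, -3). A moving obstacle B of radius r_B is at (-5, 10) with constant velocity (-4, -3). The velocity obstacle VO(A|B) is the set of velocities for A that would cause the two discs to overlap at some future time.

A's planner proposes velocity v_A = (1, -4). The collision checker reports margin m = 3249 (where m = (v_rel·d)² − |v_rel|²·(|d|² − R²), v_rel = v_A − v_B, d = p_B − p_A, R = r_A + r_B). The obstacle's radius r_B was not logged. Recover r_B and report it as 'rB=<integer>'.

m = 3249
d = (-14, 13);  v_rel = (5, -1),  |v_rel|² = 26
v_rel×d = (5)·(13) − (-1)·(-14) = 51
since m = R²·26 − 51²:  R² = (2601 + 3249) / 26 = 225
R = √225 = 15  ⇒  r_B = 15 − 8 = 7

rB=7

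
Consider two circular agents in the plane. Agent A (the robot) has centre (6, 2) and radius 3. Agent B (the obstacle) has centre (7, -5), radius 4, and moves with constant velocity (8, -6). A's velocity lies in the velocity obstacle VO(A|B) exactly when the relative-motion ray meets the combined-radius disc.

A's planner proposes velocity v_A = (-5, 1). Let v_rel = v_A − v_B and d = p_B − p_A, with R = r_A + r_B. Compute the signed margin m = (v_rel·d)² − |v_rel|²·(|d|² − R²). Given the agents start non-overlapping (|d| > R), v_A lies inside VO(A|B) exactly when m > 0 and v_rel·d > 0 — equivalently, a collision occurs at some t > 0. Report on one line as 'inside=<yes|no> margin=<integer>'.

d = (1, -7),  |d|² = 50;  R = 3+4 = 7,  c = 50−7² = 1
v_rel = (-13, 7),  |v_rel|² = 218;  v_rel·d = (-13)·(1) + (7)·(-7) = -62
218·t² + 124·t + 1 = 0  ⇒  m = (-62)² − 218·1 = 3626
m = 3626 > 0,  v_rel·d = -62 < 0  ⇒  outside

inside=no margin=3626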